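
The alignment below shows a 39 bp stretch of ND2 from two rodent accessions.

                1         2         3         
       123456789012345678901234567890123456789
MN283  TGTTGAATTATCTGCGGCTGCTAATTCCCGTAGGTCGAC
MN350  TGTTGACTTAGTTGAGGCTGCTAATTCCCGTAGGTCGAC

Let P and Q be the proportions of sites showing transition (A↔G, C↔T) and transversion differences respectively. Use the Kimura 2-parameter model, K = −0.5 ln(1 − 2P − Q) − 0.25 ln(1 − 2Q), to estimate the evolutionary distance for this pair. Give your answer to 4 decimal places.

The sequences differ at positions 7 (A/C, transversion), 11 (T/G, transversion), 12 (C/T, transition), 15 (C/A, transversion).
Of the 4 differences, 1 transition and 3 transversions over 39 sites: P = 1/39 = 0.025641, Q = 3/39 = 0.076923.
d = −0.5·ln(0.871795) − 0.25·ln(0.846154) = −0.5·(-0.137201) − 0.25·(-0.167054) = 0.1104.

0.1104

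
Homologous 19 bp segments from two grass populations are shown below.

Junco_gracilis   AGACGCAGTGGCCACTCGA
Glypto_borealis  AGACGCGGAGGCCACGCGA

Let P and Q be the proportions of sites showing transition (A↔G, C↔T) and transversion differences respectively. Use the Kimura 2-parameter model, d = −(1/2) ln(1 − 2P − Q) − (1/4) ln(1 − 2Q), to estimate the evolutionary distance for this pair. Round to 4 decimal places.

Differing sites — 7:A/G (Ti); 9:T/A (Tv); 16:T/G (Tv).
Of the 3 differences, 1 transition and 2 transversions over 19 sites: P = 1/19 = 0.052632, Q = 2/19 = 0.105263.
d = −0.5·ln(0.789473) − 0.25·ln(0.789474) = −0.5·(-0.236390) − 0.25·(-0.236388) = 0.1773.

0.1773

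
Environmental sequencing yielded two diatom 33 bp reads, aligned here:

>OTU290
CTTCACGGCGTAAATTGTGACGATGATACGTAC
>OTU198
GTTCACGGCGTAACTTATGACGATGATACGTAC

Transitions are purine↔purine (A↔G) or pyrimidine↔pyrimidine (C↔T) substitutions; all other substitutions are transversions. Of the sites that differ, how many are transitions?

1

Differing sites — 1:C/G (Tv); 14:A/C (Tv); 17:G/A (Ti).
Of the 3 differences, 1 transition and 2 transversions, so the answer is 1.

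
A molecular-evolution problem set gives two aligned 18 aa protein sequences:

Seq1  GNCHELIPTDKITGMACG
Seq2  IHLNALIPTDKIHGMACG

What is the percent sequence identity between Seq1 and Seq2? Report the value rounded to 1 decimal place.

66.7%

The sequences differ at positions 1 (G/I), 2 (N/H), 3 (C/L), 4 (H/N), 5 (E/A), 13 (T/H).
12 of the 18 sites match, so the percent identity is 12/18 × 100 = 66.7%.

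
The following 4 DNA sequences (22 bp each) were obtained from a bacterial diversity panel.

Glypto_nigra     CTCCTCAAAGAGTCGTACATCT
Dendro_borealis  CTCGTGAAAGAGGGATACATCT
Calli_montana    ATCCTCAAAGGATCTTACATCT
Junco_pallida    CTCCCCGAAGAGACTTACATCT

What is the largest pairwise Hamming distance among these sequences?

Pairwise Hamming distances:
  Glypto_nigra vs Dendro_borealis: 5
  Glypto_nigra vs Calli_montana: 4
  Glypto_nigra vs Junco_pallida: 4
  Dendro_borealis vs Calli_montana: 8
  Dendro_borealis vs Junco_pallida: 7
  Calli_montana vs Junco_pallida: 6
The largest is 8, between Dendro_borealis and Calli_montana.

8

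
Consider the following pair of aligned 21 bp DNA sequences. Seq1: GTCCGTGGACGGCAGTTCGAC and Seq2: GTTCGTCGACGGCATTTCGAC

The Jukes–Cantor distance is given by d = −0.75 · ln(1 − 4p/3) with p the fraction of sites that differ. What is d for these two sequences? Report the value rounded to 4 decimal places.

0.1585

Mismatches occur at site 3 (C→T), site 7 (G→C), site 15 (G→T).
p = 3/21 = 0.142857.
d = −0.75 · ln(1 − (4/3)·0.142857) = −0.75 · ln(0.809524) = −0.75 · (-0.211309) = 0.1585.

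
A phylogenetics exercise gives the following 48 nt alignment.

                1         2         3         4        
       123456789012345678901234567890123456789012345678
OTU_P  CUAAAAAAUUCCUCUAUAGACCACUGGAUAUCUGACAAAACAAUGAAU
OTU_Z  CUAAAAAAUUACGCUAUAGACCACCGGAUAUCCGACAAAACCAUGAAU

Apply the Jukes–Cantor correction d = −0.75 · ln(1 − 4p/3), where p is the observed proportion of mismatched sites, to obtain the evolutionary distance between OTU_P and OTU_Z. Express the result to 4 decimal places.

0.1121

The sequences differ at positions 11 (C/A), 13 (U/G), 25 (U/C), 33 (U/C), 42 (A/C).
p = 5/48 = 0.104167.
d = −0.75 · ln(1 − (4/3)·0.104167) = −0.75 · ln(0.861111) = −0.75 · (-0.149532) = 0.1121.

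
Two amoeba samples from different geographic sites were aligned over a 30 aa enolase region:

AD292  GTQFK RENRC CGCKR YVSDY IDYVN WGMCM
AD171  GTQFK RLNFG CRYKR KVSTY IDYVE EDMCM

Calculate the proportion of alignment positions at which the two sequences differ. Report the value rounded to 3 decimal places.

The sequences differ at positions 7 (E/L), 9 (R/F), 10 (C/G), 12 (G/R), 13 (C/Y), 16 (Y/K), 19 (D/T), 25 (N/E), 26 (W/E), 27 (G/D).
There are 10 differences over 30 sites, so p = 10/30 = 0.333.

0.333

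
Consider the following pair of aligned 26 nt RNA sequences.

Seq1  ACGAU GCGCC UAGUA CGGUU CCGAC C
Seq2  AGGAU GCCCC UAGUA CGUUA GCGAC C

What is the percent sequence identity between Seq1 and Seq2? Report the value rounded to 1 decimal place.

80.8%

The sequences differ at positions 2 (C/G), 8 (G/C), 18 (G/U), 20 (U/A), 21 (C/G).
21 of the 26 sites match, so the percent identity is 21/26 × 100 = 80.8%.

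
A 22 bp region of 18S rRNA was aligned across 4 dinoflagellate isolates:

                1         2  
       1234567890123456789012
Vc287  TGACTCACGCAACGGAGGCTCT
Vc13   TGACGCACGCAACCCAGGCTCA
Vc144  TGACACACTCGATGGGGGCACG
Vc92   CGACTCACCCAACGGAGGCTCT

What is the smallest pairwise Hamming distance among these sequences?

Pairwise Hamming distances:
  Vc287 vs Vc13: 4
  Vc287 vs Vc144: 7
  Vc287 vs Vc92: 2
  Vc13 vs Vc144: 9
  Vc13 vs Vc92: 6
  Vc144 vs Vc92: 8
The smallest is 2, between Vc287 and Vc92.

2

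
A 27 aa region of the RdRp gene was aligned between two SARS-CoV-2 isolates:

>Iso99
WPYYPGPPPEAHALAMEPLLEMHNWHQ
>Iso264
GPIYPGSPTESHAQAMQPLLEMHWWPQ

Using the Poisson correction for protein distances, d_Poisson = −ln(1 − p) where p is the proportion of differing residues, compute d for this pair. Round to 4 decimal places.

0.4055

The sequences differ at positions 1 (W/G), 3 (Y/I), 7 (P/S), 9 (P/T), 11 (A/S), 14 (L/Q), 17 (E/Q), 24 (N/W), 26 (H/P).
p = 9/27 = 0.333333.
d = −ln(1 − 0.333333) = −ln(0.666667) = 0.4055.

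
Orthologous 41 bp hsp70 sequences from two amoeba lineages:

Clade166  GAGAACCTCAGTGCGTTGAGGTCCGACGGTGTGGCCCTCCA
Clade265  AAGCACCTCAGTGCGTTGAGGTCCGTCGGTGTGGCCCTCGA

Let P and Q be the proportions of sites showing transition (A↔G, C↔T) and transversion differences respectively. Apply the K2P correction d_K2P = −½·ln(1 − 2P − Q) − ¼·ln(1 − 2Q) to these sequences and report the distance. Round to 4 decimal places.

0.1046

Differing sites — 1:G/A (Ti); 4:A/C (Tv); 26:A/T (Tv); 40:C/G (Tv).
Of the 4 differences, 1 transition and 3 transversions over 41 sites: P = 1/41 = 0.024390, Q = 3/41 = 0.073171.
d = −0.5·ln(0.878049) − 0.25·ln(0.853658) = −0.5·(-0.130053) − 0.25·(-0.158225) = 0.1046.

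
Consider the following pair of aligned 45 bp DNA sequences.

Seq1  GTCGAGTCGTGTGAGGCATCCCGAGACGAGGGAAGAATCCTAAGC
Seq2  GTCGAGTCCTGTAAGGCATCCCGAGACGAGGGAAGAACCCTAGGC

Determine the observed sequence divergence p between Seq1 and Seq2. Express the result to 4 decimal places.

Differing sites — 9:G/C; 13:G/A; 38:T/C; 43:A/G.
There are 4 differences over 45 sites, so p = 4/45 = 0.0889.

0.0889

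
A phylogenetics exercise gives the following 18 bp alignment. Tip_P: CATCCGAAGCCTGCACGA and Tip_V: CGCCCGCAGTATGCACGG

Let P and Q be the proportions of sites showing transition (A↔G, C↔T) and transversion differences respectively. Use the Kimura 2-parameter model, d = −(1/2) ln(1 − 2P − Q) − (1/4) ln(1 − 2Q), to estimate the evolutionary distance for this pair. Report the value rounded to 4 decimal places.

0.4683

Mismatches occur at site 2 (A/G, transition), site 3 (T/C, transition), site 7 (A/C, transversion), site 10 (C/T, transition), site 11 (C/A, transversion), site 18 (A/G, transition).
Of the 6 differences, 4 transitions and 2 transversions over 18 sites: P = 4/18 = 0.222222, Q = 2/18 = 0.111111.
d = −0.5·ln(0.444445) − 0.25·ln(0.777778) = −0.5·(-0.810929) − 0.25·(-0.251314) = 0.4683.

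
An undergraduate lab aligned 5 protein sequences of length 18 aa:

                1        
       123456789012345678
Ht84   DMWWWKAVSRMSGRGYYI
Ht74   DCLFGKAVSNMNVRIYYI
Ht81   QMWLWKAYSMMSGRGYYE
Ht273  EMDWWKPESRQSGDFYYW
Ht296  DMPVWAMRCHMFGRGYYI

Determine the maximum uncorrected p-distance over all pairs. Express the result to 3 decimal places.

0.778

Pairwise Hamming distances:
  Ht84 vs Ht74: 8
  Ht84 vs Ht81: 5
  Ht84 vs Ht273: 8
  Ht84 vs Ht296: 8
  Ht74 vs Ht81: 11
  Ht74 vs Ht273: 14
  Ht74 vs Ht296: 12
  Ht81 vs Ht273: 10
  Ht81 vs Ht296: 10
  Ht273 vs Ht296: 13
The largest is 14 mismatches, between Ht74 and Ht273; p = 14/18 = 0.778.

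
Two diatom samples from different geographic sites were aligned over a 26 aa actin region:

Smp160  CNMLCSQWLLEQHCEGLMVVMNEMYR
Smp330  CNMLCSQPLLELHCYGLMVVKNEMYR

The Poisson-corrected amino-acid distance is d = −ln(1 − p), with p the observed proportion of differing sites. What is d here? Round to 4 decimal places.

Mismatches occur at site 8 (W→P), site 12 (Q→L), site 15 (E→Y), site 21 (M→K).
p = 4/26 = 0.153846.
d = −ln(1 − 0.153846) = −ln(0.846154) = 0.1671.

0.1671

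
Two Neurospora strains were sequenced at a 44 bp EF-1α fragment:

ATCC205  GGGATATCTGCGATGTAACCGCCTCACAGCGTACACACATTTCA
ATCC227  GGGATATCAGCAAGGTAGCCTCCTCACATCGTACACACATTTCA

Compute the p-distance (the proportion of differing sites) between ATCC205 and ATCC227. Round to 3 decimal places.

Differing sites — 9:T/A; 12:G/A; 14:T/G; 18:A/G; 21:G/T; 29:G/T.
There are 6 differences over 44 sites, so p = 6/44 = 0.136.

0.136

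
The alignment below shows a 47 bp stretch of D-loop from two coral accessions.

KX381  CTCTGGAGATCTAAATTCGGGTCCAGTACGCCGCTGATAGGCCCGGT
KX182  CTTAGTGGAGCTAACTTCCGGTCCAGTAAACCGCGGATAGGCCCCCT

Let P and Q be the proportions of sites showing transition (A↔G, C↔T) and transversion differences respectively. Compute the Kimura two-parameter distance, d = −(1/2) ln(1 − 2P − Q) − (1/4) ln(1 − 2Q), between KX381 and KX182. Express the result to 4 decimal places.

The sequences differ at positions 3 (C/T, transition), 4 (T/A, transversion), 6 (G/T, transversion), 7 (A/G, transition), 10 (T/G, transversion), 15 (A/C, transversion), 19 (G/C, transversion), 29 (C/A, transversion), 30 (G/A, transition), 35 (T/G, transversion), 45 (G/C, transversion), 46 (G/C, transversion).
Of the 12 differences, 3 transitions and 9 transversions over 47 sites: P = 3/47 = 0.063830, Q = 9/47 = 0.191489.
d = −0.5·ln(0.680851) − 0.25·ln(0.617022) = −0.5·(-0.384412) − 0.25·(-0.482851) = 0.3129.

0.3129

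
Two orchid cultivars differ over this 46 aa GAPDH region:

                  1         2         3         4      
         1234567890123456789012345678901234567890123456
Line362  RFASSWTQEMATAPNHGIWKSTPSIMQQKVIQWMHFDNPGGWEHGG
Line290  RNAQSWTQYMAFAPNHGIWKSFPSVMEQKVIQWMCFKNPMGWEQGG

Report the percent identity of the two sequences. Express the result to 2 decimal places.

Mismatches occur at site 2 (F/N), site 4 (S/Q), site 9 (E/Y), site 12 (T/F), site 22 (T/F), site 25 (I/V), site 27 (Q/E), site 35 (H/C), site 37 (D/K), site 40 (G/M), site 44 (H/Q).
35 of the 46 sites match, so the percent identity is 35/46 × 100 = 76.09%.

76.09%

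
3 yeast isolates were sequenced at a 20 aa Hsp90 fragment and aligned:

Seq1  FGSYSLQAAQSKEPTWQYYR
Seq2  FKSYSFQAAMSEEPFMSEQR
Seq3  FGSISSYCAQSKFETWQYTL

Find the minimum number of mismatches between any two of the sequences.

8

Pairwise Hamming distances:
  Seq1 vs Seq2: 9
  Seq1 vs Seq3: 8
  Seq2 vs Seq3: 15
The smallest is 8, between Seq1 and Seq3.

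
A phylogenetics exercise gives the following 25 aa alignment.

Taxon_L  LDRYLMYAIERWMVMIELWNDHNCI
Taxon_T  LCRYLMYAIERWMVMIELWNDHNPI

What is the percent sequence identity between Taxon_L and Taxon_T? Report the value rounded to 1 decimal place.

The sequences differ at positions 2 (D/C), 24 (C/P).
23 of the 25 sites match, so the percent identity is 23/25 × 100 = 92.0%.

92.0%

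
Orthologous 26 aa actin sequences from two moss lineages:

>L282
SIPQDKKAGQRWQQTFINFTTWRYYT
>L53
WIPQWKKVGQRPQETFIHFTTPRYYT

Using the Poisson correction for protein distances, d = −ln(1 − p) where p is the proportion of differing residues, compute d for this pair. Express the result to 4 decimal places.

0.3137

The sequences differ at positions 1 (S/W), 5 (D/W), 8 (A/V), 12 (W/P), 14 (Q/E), 18 (N/H), 22 (W/P).
p = 7/26 = 0.269231.
d = −ln(1 − 0.269231) = −ln(0.730769) = 0.3137.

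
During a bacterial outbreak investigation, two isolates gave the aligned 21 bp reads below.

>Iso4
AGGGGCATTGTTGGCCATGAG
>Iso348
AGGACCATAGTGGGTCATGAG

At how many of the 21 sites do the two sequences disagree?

5

The sequences differ at positions 4 (G/A), 5 (G/C), 9 (T/A), 12 (T/G), 15 (C/T).
That gives 5 mismatches out of 21 aligned sites, so the Hamming distance is 5.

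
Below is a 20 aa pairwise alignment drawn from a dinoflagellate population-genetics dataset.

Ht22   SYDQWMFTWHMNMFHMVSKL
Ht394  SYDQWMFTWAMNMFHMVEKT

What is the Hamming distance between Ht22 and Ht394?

The sequences differ at positions 10 (H/A), 18 (S/E), 20 (L/T).
That gives 3 mismatches out of 20 aligned sites, so the Hamming distance is 3.

3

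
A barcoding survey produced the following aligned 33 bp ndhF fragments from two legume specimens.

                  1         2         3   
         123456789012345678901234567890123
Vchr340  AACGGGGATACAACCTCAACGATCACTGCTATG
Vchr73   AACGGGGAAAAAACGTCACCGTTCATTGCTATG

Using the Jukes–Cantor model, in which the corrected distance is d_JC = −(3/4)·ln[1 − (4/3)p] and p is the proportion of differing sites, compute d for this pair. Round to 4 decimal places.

The sequences differ at positions 9 (T/A), 11 (C/A), 15 (C/G), 19 (A/C), 22 (A/T), 26 (C/T).
p = 6/33 = 0.181818.
d = −0.75 · ln(1 − (4/3)·0.181818) = −0.75 · ln(0.757576) = −0.75 · (-0.277631) = 0.2082.

0.2082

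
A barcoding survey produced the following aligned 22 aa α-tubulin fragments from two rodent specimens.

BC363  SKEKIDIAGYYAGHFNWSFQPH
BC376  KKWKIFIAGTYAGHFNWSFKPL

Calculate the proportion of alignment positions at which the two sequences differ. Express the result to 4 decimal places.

The sequences differ at positions 1 (S/K), 3 (E/W), 6 (D/F), 10 (Y/T), 20 (Q/K), 22 (H/L).
There are 6 differences over 22 sites, so p = 6/22 = 0.2727.

0.2727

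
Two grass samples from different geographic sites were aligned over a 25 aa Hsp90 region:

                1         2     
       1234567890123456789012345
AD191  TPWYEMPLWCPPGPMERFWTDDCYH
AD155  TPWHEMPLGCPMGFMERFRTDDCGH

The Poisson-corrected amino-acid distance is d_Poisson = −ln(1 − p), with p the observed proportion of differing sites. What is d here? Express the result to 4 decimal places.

0.2744

Mismatches occur at site 4 (Y/H), site 9 (W/G), site 12 (P/M), site 14 (P/F), site 19 (W/R), site 24 (Y/G).
p = 6/25 = 0.240000.
d = −ln(1 − 0.240000) = −ln(0.760000) = 0.2744.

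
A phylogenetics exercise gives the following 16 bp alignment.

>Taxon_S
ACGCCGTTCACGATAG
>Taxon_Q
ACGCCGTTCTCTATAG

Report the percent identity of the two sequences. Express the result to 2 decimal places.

87.50%

The sequences differ at positions 10 (A/T), 12 (G/T).
14 of the 16 sites match, so the percent identity is 14/16 × 100 = 87.50%.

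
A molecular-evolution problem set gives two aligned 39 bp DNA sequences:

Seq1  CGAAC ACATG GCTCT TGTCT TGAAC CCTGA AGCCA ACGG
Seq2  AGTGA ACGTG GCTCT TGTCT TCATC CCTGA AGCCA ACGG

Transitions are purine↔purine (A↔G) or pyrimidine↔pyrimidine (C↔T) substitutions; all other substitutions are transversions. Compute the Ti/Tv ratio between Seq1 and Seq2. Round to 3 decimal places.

0.400

Mismatches occur at site 1 (C→A, transversion), site 3 (A→T, transversion), site 4 (A→G, transition), site 5 (C→A, transversion), site 8 (A→G, transition), site 22 (G→C, transversion), site 24 (A→T, transversion).
Of the 7 differences, 2 transitions and 5 transversions, so Ti/Tv = 2/5 = 0.400.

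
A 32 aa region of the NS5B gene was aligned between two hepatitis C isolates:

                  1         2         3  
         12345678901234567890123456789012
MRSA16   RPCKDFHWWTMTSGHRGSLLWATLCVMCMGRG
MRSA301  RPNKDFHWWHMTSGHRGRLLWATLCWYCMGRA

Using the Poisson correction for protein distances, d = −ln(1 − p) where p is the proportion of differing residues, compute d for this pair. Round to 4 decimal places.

0.2076

Differing sites — 3:C/N; 10:T/H; 18:S/R; 26:V/W; 27:M/Y; 32:G/A.
p = 6/32 = 0.187500.
d = −ln(1 − 0.187500) = −ln(0.812500) = 0.2076.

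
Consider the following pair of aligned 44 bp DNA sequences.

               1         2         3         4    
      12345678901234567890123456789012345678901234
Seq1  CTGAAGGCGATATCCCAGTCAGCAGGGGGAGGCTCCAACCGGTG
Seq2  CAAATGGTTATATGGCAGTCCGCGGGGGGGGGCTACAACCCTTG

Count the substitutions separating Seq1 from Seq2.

The sequences differ at positions 2 (T/A), 3 (G/A), 5 (A/T), 8 (C/T), 9 (G/T), 14 (C/G), 15 (C/G), 21 (A/C), 24 (A/G), 30 (A/G), 35 (C/A), 41 (G/C), 42 (G/T).
That gives 13 mismatches out of 44 aligned sites, so the Hamming distance is 13.

13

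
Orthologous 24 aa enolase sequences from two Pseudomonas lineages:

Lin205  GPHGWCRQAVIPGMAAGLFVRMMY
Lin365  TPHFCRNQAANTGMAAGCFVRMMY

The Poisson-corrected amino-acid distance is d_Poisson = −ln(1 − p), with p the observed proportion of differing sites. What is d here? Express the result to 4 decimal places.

Mismatches occur at site 1 (G→T), site 4 (G→F), site 5 (W→C), site 6 (C→R), site 7 (R→N), site 10 (V→A), site 11 (I→N), site 12 (P→T), site 18 (L→C).
p = 9/24 = 0.375000.
d = −ln(1 − 0.375000) = −ln(0.625000) = 0.4700.

0.4700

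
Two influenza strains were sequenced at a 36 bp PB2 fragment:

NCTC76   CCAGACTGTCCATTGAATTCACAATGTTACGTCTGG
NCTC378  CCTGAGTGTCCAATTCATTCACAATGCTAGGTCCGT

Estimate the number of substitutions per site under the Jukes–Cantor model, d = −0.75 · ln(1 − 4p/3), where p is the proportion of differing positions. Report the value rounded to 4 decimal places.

0.3041

Mismatches occur at site 3 (A↔T), site 6 (C↔G), site 13 (T↔A), site 15 (G↔T), site 16 (A↔C), site 27 (T↔C), site 30 (C↔G), site 34 (T↔C), site 36 (G↔T).
p = 9/36 = 0.250000.
d = −0.75 · ln(1 − (4/3)·0.250000) = −0.75 · ln(0.666667) = −0.75 · (-0.405465) = 0.3041.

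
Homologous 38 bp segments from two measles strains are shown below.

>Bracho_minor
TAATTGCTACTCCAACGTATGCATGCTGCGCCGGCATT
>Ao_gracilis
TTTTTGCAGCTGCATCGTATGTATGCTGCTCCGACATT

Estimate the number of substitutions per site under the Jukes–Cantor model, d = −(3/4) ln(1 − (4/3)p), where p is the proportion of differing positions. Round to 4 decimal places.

The sequences differ at positions 2 (A/T), 3 (A/T), 8 (T/A), 9 (A/G), 12 (C/G), 15 (A/T), 22 (C/T), 30 (G/T), 34 (G/A).
p = 9/38 = 0.236842.
d = −0.75 · ln(1 − (4/3)·0.236842) = −0.75 · ln(0.684211) = −0.75 · (-0.379489) = 0.2846.

0.2846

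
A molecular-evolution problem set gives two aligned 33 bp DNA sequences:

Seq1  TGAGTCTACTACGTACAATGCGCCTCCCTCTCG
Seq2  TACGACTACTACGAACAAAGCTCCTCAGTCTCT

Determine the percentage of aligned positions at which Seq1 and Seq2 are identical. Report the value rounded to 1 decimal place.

The sequences differ at positions 2 (G/A), 3 (A/C), 5 (T/A), 14 (T/A), 19 (T/A), 22 (G/T), 27 (C/A), 28 (C/G), 33 (G/T).
24 of the 33 sites match, so the percent identity is 24/33 × 100 = 72.7%.

72.7%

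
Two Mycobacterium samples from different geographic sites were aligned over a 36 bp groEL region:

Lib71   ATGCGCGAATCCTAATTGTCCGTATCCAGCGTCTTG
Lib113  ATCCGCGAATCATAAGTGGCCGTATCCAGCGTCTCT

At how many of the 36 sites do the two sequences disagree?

Mismatches occur at site 3 (G→C), site 12 (C→A), site 16 (T→G), site 19 (T→G), site 35 (T→C), site 36 (G→T).
That gives 6 mismatches out of 36 aligned sites, so the Hamming distance is 6.

6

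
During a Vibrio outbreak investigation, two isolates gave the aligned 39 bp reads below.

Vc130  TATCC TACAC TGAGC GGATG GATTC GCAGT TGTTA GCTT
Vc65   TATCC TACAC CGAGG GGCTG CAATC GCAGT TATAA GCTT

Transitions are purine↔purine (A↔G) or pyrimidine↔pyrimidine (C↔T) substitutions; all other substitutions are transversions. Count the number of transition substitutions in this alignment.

2

The sequences differ at positions 11 (T/C, transition), 15 (C/G, transversion), 18 (A/C, transversion), 21 (G/C, transversion), 23 (T/A, transversion), 32 (G/A, transition), 34 (T/A, transversion).
Of the 7 differences, 2 transitions and 5 transversions, so the answer is 2.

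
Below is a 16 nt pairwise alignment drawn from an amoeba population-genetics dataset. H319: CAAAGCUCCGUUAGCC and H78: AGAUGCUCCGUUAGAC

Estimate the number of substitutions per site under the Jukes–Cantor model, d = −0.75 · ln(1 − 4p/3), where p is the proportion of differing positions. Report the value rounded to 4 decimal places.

Mismatches occur at site 1 (C→A), site 2 (A→G), site 4 (A→U), site 15 (C→A).
p = 4/16 = 0.250000.
d = −0.75 · ln(1 − (4/3)·0.250000) = −0.75 · ln(0.666667) = −0.75 · (-0.405465) = 0.3041.

0.3041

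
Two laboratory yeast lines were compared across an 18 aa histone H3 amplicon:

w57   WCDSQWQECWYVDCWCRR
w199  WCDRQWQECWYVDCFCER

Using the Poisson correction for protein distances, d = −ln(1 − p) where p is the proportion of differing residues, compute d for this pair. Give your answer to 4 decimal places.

0.1823

Differing sites — 4:S/R; 15:W/F; 17:R/E.
p = 3/18 = 0.166667.
d = −ln(1 − 0.166667) = −ln(0.833333) = 0.1823.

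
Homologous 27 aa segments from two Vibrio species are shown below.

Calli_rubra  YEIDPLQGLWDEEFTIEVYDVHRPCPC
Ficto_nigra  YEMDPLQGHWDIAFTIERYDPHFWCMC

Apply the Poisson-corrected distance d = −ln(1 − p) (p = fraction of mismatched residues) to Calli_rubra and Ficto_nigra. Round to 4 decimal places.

0.4055

Mismatches occur at site 3 (I→M), site 9 (L→H), site 12 (E→I), site 13 (E→A), site 18 (V→R), site 21 (V→P), site 23 (R→F), site 24 (P→W), site 26 (P→M).
p = 9/27 = 0.333333.
d = −ln(1 − 0.333333) = −ln(0.666667) = 0.4055.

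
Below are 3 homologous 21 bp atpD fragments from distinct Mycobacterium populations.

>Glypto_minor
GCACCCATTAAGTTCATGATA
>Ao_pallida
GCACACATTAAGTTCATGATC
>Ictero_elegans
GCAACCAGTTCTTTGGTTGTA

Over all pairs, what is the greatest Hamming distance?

11

Pairwise Hamming distances:
  Glypto_minor vs Ao_pallida: 2
  Glypto_minor vs Ictero_elegans: 9
  Ao_pallida vs Ictero_elegans: 11
The largest is 11, between Ao_pallida and Ictero_elegans.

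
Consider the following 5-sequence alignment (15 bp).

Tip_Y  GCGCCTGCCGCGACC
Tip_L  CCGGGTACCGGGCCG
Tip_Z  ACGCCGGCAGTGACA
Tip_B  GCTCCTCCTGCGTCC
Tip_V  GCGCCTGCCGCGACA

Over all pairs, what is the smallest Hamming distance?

1

Pairwise Hamming distances:
  Tip_Y vs Tip_L: 7
  Tip_Y vs Tip_Z: 5
  Tip_Y vs Tip_B: 4
  Tip_Y vs Tip_V: 1
  Tip_L vs Tip_Z: 9
  Tip_L vs Tip_B: 9
  Tip_L vs Tip_V: 7
  Tip_Z vs Tip_B: 8
  Tip_Z vs Tip_V: 4
  Tip_B vs Tip_V: 5
The smallest is 1, between Tip_Y and Tip_V.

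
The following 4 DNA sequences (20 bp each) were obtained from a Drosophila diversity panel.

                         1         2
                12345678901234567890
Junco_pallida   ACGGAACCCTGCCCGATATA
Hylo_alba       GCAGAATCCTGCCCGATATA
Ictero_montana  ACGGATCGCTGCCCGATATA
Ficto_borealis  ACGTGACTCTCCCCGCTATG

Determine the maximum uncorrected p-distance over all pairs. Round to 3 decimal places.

Pairwise Hamming distances:
  Junco_pallida vs Hylo_alba: 3
  Junco_pallida vs Ictero_montana: 2
  Junco_pallida vs Ficto_borealis: 6
  Hylo_alba vs Ictero_montana: 5
  Hylo_alba vs Ficto_borealis: 9
  Ictero_montana vs Ficto_borealis: 7
The largest is 9 mismatches, between Hylo_alba and Ficto_borealis; p = 9/20 = 0.450.

0.450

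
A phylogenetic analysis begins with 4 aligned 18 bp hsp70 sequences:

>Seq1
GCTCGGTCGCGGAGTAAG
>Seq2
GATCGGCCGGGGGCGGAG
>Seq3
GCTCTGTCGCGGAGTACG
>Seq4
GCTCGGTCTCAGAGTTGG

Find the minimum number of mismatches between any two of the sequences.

Pairwise Hamming distances:
  Seq1 vs Seq2: 7
  Seq1 vs Seq3: 2
  Seq1 vs Seq4: 4
  Seq2 vs Seq3: 9
  Seq2 vs Seq4: 10
  Seq3 vs Seq4: 5
The smallest is 2, between Seq1 and Seq3.

2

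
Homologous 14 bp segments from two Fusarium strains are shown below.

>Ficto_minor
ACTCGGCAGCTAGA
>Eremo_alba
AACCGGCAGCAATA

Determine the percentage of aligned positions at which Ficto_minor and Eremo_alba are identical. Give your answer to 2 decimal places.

71.43%

Differing sites — 2:C/A; 3:T/C; 11:T/A; 13:G/T.
10 of the 14 sites match, so the percent identity is 10/14 × 100 = 71.43%.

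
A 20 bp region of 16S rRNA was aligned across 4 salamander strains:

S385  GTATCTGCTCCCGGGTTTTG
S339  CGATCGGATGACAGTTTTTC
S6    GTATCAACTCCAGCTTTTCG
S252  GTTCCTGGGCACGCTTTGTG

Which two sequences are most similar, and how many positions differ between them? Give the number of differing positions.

6

Pairwise Hamming distances:
  S385 vs S339: 9
  S385 vs S6: 6
  S385 vs S252: 8
  S339 vs S6: 12
  S339 vs S252: 12
  S6 vs S252: 10
The smallest is 6, between S385 and S6.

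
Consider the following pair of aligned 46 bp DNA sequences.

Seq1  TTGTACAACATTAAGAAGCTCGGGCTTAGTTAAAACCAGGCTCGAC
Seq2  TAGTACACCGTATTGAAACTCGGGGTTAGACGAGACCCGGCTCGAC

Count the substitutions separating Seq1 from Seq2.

13

Differing sites — 2:T/A; 8:A/C; 10:A/G; 12:T/A; 13:A/T; 14:A/T; 18:G/A; 25:C/G; 30:T/A; 31:T/C; 32:A/G; 34:A/G; 38:A/C.
That gives 13 mismatches out of 46 aligned sites, so the Hamming distance is 13.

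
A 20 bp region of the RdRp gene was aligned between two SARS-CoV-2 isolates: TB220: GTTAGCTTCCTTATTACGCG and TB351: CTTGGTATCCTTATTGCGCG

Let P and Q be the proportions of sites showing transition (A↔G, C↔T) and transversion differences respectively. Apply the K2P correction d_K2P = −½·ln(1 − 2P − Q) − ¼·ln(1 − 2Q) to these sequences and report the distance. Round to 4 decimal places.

0.3112

The sequences differ at positions 1 (G/C, transversion), 4 (A/G, transition), 6 (C/T, transition), 7 (T/A, transversion), 16 (A/G, transition).
Of the 5 differences, 3 transitions and 2 transversions over 20 sites: P = 3/20 = 0.150000, Q = 2/20 = 0.100000.
d = −0.5·ln(0.600000) − 0.25·ln(0.800000) = −0.5·(-0.510826) − 0.25·(-0.223144) = 0.3112.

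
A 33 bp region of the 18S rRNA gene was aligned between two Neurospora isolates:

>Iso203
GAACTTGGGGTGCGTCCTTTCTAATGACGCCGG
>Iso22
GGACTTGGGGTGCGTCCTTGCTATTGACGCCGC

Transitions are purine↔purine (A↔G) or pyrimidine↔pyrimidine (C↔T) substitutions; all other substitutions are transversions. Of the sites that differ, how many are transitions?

Mismatches occur at site 2 (A/G, transition), site 20 (T/G, transversion), site 24 (A/T, transversion), site 33 (G/C, transversion).
Of the 4 differences, 1 transition and 3 transversions, so the answer is 1.

1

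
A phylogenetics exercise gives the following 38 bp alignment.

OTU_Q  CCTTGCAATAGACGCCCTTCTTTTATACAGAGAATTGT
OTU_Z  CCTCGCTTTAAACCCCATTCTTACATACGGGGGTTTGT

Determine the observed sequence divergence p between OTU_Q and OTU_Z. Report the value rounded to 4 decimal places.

0.3158

Mismatches occur at site 4 (T/C), site 7 (A/T), site 8 (A/T), site 11 (G/A), site 14 (G/C), site 17 (C/A), site 23 (T/A), site 24 (T/C), site 29 (A/G), site 31 (A/G), site 33 (A/G), site 34 (A/T).
There are 12 differences over 38 sites, so p = 12/38 = 0.3158.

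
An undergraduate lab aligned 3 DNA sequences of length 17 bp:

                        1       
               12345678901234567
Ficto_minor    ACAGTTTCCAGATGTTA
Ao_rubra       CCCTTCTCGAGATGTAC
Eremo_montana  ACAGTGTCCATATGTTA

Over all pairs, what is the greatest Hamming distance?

8

Pairwise Hamming distances:
  Ficto_minor vs Ao_rubra: 7
  Ficto_minor vs Eremo_montana: 2
  Ao_rubra vs Eremo_montana: 8
The largest is 8, between Ao_rubra and Eremo_montana.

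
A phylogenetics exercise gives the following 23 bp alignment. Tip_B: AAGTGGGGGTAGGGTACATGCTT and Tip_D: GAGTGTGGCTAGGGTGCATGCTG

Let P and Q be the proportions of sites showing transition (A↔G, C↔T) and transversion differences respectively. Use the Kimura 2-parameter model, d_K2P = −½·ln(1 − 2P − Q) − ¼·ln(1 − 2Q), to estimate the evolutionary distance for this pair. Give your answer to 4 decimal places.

0.2570

Mismatches occur at site 1 (A↔G, transition), site 6 (G↔T, transversion), site 9 (G↔C, transversion), site 16 (A↔G, transition), site 23 (T↔G, transversion).
Of the 5 differences, 2 transitions and 3 transversions over 23 sites: P = 2/23 = 0.086957, Q = 3/23 = 0.130435.
d = −0.5·ln(0.695651) − 0.25·ln(0.739130) = −0.5·(-0.362907) − 0.25·(-0.302281) = 0.2570.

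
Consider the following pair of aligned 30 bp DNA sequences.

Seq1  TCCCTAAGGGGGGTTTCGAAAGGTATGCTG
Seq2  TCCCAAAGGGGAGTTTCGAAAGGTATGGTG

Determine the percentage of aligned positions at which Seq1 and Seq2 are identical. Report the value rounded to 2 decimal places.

The sequences differ at positions 5 (T/A), 12 (G/A), 28 (C/G).
27 of the 30 sites match, so the percent identity is 27/30 × 100 = 90.00%.

90.00%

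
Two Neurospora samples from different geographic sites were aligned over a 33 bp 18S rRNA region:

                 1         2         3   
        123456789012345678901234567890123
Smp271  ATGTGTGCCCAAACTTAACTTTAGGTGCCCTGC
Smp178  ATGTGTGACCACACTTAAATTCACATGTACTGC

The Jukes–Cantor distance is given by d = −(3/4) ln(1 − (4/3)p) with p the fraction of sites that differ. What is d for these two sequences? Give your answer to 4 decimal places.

Differing sites — 8:C/A; 12:A/C; 19:C/A; 22:T/C; 24:G/C; 25:G/A; 28:C/T; 29:C/A.
p = 8/33 = 0.242424.
d = −0.75 · ln(1 − (4/3)·0.242424) = −0.75 · ln(0.676768) = −0.75 · (-0.390427) = 0.2928.

0.2928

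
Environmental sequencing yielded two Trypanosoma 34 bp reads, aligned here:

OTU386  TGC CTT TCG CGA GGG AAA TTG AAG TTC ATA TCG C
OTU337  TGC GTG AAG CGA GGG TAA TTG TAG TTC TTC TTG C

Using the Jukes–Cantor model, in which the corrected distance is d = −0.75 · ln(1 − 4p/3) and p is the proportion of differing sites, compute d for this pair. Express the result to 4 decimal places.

0.3265

The sequences differ at positions 4 (C/G), 6 (T/G), 7 (T/A), 8 (C/A), 16 (A/T), 22 (A/T), 28 (A/T), 30 (A/C), 32 (C/T).
p = 9/34 = 0.264706.
d = −0.75 · ln(1 − (4/3)·0.264706) = −0.75 · ln(0.647059) = −0.75 · (-0.435318) = 0.3265.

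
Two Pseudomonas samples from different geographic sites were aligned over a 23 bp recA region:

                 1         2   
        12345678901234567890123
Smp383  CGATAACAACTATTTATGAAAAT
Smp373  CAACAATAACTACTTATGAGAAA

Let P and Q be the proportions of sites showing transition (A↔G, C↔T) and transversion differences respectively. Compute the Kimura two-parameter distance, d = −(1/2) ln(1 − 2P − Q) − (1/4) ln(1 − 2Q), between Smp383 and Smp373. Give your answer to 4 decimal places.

Differing sites — 2:G/A (Ti); 4:T/C (Ti); 7:C/T (Ti); 13:T/C (Ti); 20:A/G (Ti); 23:T/A (Tv).
Of the 6 differences, 5 transitions and 1 transversion over 23 sites: P = 5/23 = 0.217391, Q = 1/23 = 0.043478.
d = −0.5·ln(0.521740) − 0.25·ln(0.913044) = −0.5·(-0.650586) − 0.25·(-0.090971) = 0.3480.

0.3480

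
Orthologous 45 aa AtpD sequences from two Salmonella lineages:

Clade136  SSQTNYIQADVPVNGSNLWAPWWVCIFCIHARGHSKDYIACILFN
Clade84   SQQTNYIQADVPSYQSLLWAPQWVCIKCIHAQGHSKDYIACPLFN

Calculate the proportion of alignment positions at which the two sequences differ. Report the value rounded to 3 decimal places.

0.200

The sequences differ at positions 2 (S/Q), 13 (V/S), 14 (N/Y), 15 (G/Q), 17 (N/L), 22 (W/Q), 27 (F/K), 32 (R/Q), 42 (I/P).
There are 9 differences over 45 sites, so p = 9/45 = 0.200.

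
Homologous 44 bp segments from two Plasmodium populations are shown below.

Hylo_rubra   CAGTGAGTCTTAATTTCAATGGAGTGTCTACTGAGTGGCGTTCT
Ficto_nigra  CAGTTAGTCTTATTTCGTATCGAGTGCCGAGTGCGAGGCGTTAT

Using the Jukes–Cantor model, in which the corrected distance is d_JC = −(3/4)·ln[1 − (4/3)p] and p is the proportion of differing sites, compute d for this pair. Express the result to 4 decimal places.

Differing sites — 5:G/T; 13:A/T; 16:T/C; 17:C/G; 18:A/T; 21:G/C; 27:T/C; 29:T/G; 31:C/G; 34:A/C; 36:T/A; 43:C/A.
p = 12/44 = 0.272727.
d = −0.75 · ln(1 − (4/3)·0.272727) = −0.75 · ln(0.636364) = −0.75 · (-0.451985) = 0.3390.

0.3390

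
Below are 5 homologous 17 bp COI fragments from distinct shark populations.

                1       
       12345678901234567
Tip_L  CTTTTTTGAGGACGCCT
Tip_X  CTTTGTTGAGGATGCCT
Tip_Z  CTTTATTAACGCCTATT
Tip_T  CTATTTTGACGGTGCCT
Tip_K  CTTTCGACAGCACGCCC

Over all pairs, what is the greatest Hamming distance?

Pairwise Hamming distances:
  Tip_L vs Tip_X: 2
  Tip_L vs Tip_Z: 7
  Tip_L vs Tip_T: 4
  Tip_L vs Tip_K: 6
  Tip_X vs Tip_Z: 8
  Tip_X vs Tip_T: 4
  Tip_X vs Tip_K: 7
  Tip_Z vs Tip_T: 8
  Tip_Z vs Tip_K: 11
  Tip_T vs Tip_K: 10
The largest is 11, between Tip_Z and Tip_K.

11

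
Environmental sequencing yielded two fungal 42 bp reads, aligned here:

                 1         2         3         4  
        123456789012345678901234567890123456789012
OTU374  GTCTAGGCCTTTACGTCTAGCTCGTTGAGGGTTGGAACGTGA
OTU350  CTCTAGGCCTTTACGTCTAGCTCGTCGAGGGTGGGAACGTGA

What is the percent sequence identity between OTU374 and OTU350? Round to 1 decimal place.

92.9%

Mismatches occur at site 1 (G/C), site 26 (T/C), site 33 (T/G).
39 of the 42 sites match, so the percent identity is 39/42 × 100 = 92.9%.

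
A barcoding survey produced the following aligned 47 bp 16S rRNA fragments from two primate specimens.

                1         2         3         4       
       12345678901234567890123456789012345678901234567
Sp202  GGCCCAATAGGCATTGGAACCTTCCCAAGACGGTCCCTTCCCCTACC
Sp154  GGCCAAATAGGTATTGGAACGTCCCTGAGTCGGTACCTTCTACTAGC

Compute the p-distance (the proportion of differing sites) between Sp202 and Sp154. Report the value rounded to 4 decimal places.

0.2340

The sequences differ at positions 5 (C/A), 12 (C/T), 21 (C/G), 23 (T/C), 26 (C/T), 27 (A/G), 30 (A/T), 35 (C/A), 41 (C/T), 42 (C/A), 46 (C/G).
There are 11 differences over 47 sites, so p = 11/47 = 0.2340.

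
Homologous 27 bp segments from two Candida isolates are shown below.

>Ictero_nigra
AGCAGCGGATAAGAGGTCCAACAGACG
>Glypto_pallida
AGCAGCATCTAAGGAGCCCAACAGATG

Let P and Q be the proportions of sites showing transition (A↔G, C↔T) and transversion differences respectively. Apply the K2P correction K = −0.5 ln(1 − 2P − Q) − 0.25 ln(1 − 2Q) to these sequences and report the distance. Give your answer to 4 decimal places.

0.3340

Differing sites — 7:G/A (Ti); 8:G/T (Tv); 9:A/C (Tv); 14:A/G (Ti); 15:G/A (Ti); 17:T/C (Ti); 26:C/T (Ti).
Of the 7 differences, 5 transitions and 2 transversions over 27 sites: P = 5/27 = 0.185185, Q = 2/27 = 0.074074.
d = −0.5·ln(0.555556) − 0.25·ln(0.851852) = −0.5·(-0.587786) − 0.25·(-0.160342) = 0.3340.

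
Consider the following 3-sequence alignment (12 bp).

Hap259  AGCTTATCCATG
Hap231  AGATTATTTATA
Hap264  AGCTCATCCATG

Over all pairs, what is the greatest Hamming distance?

5

Pairwise Hamming distances:
  Hap259 vs Hap231: 4
  Hap259 vs Hap264: 1
  Hap231 vs Hap264: 5
The largest is 5, between Hap231 and Hap264.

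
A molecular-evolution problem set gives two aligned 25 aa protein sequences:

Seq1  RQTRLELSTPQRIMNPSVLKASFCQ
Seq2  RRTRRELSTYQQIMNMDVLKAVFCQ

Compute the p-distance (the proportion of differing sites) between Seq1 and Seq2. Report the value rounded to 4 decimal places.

Differing sites — 2:Q/R; 5:L/R; 10:P/Y; 12:R/Q; 16:P/M; 17:S/D; 22:S/V.
There are 7 differences over 25 sites, so p = 7/25 = 0.2800.

0.2800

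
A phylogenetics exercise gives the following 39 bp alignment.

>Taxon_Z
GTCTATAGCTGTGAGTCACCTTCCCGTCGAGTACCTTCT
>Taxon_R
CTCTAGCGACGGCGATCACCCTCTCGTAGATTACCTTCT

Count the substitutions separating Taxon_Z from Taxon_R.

13

The sequences differ at positions 1 (G/C), 6 (T/G), 7 (A/C), 9 (C/A), 10 (T/C), 12 (T/G), 13 (G/C), 14 (A/G), 15 (G/A), 21 (T/C), 24 (C/T), 28 (C/A), 31 (G/T).
That gives 13 mismatches out of 39 aligned sites, so the Hamming distance is 13.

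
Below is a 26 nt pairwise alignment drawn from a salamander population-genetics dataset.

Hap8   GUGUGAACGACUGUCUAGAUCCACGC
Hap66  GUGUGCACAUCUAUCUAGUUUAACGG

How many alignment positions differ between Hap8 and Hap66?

8

Mismatches occur at site 6 (A/C), site 9 (G/A), site 10 (A/U), site 13 (G/A), site 19 (A/U), site 21 (C/U), site 22 (C/A), site 26 (C/G).
That gives 8 mismatches out of 26 aligned sites, so the Hamming distance is 8.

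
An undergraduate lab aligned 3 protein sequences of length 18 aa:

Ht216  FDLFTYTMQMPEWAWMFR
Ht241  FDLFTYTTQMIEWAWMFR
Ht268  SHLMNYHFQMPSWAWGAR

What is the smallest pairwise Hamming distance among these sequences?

2

Pairwise Hamming distances:
  Ht216 vs Ht241: 2
  Ht216 vs Ht268: 9
  Ht241 vs Ht268: 10
The smallest is 2, between Ht216 and Ht241.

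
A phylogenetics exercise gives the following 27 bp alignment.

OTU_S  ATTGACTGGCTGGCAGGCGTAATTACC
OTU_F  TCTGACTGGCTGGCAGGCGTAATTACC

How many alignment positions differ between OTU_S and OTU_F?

Differing sites — 1:A/T; 2:T/C.
That gives 2 mismatches out of 27 aligned sites, so the Hamming distance is 2.

2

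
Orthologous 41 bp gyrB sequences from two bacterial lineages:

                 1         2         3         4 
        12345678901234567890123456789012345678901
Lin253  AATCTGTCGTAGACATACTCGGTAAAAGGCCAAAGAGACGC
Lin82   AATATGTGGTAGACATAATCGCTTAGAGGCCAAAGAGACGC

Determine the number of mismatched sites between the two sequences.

Differing sites — 4:C/A; 8:C/G; 18:C/A; 22:G/C; 24:A/T; 26:A/G.
That gives 6 mismatches out of 41 aligned sites, so the Hamming distance is 6.

6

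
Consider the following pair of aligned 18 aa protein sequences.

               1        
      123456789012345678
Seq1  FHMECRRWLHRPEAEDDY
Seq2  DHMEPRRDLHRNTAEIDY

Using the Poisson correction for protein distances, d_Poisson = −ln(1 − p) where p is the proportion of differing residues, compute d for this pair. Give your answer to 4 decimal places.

0.4055

The sequences differ at positions 1 (F/D), 5 (C/P), 8 (W/D), 12 (P/N), 13 (E/T), 16 (D/I).
p = 6/18 = 0.333333.
d = −ln(1 − 0.333333) = −ln(0.666667) = 0.4055.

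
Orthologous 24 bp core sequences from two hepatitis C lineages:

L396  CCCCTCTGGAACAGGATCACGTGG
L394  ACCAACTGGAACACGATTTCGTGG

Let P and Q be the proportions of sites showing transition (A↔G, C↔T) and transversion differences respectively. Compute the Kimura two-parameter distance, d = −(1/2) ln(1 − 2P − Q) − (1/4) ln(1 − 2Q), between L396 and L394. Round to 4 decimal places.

Differing sites — 1:C/A (Tv); 4:C/A (Tv); 5:T/A (Tv); 14:G/C (Tv); 18:C/T (Ti); 19:A/T (Tv).
Of the 6 differences, 1 transition and 5 transversions over 24 sites: P = 1/24 = 0.041667, Q = 5/24 = 0.208333.
d = −0.5·ln(0.708333) − 0.25·ln(0.583334) = −0.5·(-0.344841) − 0.25·(-0.538995) = 0.3072.

0.3072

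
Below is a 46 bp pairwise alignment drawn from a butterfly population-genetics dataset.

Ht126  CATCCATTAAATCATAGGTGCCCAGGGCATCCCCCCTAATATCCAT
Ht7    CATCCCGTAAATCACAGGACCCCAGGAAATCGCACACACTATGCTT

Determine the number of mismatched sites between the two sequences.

14

Differing sites — 6:A/C; 7:T/G; 15:T/C; 19:T/A; 20:G/C; 27:G/A; 28:C/A; 32:C/G; 34:C/A; 36:C/A; 37:T/C; 39:A/C; 43:C/G; 45:A/T.
That gives 14 mismatches out of 46 aligned sites, so the Hamming distance is 14.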